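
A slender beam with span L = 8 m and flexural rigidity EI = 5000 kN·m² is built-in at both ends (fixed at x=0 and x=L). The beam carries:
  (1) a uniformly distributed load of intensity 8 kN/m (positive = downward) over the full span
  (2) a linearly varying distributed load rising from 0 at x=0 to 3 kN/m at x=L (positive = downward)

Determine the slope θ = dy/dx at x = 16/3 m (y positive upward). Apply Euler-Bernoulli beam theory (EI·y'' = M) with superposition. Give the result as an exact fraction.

Load 1 — uniform load w=8 kN/m over full span:
  θ_1 = -wx(L-x)(L-2x)/(12EI) = -8·(16/3)·(8-(16/3))·(8-2·(16/3))/(12·5000) = 256/50625 rad
Load 2 — triangular load w₀=3 kN/m (0→w₀ over full span):
  θ_2 = -w₀(2x(L-x)(L-2x)(x+2L)+x²(L-x)²)/(120LEI) = -3·(2·(16/3)·(8-(16/3))·(8-2·(16/3))·((16/3)+2·8)+(16/3)²·(8-(16/3))²)/(120·8·5000) = 224/253125 rad
Superposition: θ = Σ θ_i = 1504/253125 rad ≈ 0.005942 rad

θ(16/3) = 1504/253125 rad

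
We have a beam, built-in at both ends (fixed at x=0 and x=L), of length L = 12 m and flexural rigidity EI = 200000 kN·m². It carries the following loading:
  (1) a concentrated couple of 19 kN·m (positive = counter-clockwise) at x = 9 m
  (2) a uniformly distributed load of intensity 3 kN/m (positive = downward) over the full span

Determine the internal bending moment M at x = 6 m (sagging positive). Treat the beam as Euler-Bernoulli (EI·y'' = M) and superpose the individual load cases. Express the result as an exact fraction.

Load 1 — applied couple M₀=19 kN·m at a=9 m (b=L-a=3):
  M_1 = R_Ax - M_A  [x≤a] with R_A=57/32, M_A=95/16 = (57/32)·6 - (95/16) = 19/4 kN·m
Load 2 — uniform load w=3 kN/m over full span:
  M_2 = wLx/2 - wL²/12 - wx²/2 = 3·12·6/2 - 3·12²/12 - 3·6²/2 = 18 kN·m
Superposition: M = Σ M_i = 91/4 kN·m ≈ 22.750000 kN·m

M(6) = 91/4 kN·m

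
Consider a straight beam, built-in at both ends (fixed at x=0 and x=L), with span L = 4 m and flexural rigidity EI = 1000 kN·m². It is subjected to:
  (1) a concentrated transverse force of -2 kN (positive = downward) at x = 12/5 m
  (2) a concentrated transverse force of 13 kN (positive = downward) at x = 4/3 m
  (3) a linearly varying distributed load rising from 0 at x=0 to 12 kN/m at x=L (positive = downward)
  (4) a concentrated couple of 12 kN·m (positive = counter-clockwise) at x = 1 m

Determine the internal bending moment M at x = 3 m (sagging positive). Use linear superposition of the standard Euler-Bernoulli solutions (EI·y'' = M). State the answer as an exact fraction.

M(3) = 39137/27000 kN·m

Load 1 — point force P=-2 kN at a=12/5 m (b=L-a=8/5):
  M_1 = Pa²(a+3b)(L-x)/L³ - Pa²b/L²  [x>a] = (-2)·(12/5)²·((12/5)+3·(8/5))·(4-3)/4³ - (-2)·(12/5)²·(8/5)/4² = -18/125 kN·m
Load 2 — point force P=13 kN at a=4/3 m (b=L-a=8/3):
  M_2 = Pa²(a+3b)(L-x)/L³ - Pa²b/L²  [x>a] = 13·(4/3)²·((4/3)+3·(8/3))·(4-3)/4³ - 13·(4/3)²·(8/3)/4² = -13/27 kN·m
Load 3 — triangular load w₀=12 kN/m (0→w₀ over full span):
  M_3 = 3w₀Lx/20 - w₀L²/30 - w₀x³/(6L) = 3·12·4·3/20 - 12·4²/30 - 12·3³/(6·4) = 17/10 kN·m
Load 4 — applied couple M₀=12 kN·m at a=1 m (b=L-a=3):
  M_4 = R_Ax - M_A - M₀  [x>a] with R_A=27/8, M_A=-9/4 = (27/8)·3 - (-9/4) - 12 = 3/8 kN·m
Superposition: M = Σ M_i = 39137/27000 kN·m ≈ 1.449519 kN·m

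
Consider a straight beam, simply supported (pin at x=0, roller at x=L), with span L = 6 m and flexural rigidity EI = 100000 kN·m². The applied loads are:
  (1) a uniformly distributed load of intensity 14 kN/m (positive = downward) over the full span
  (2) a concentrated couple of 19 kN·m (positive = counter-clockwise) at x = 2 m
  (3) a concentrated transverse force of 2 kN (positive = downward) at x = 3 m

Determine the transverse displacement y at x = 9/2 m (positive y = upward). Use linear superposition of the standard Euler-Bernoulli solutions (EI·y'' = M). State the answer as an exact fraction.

Load 1 — uniform load w=14 kN/m over full span:
  y_1 = -wx(L³-2Lx²+x³)/(24EI) = -14·(9/2)·(6³-2·6·(9/2)²+(9/2)³)/(24·100000) = -10773/6400000 m
Load 2 — applied couple M₀=19 kN·m at a=2 m (b=L-a=4):
  y_2 = (M₀x³/(6L)-M₀(x-a)²/2+C₁x)/EI  [x>a] with C₁=M₀(3b²-L²)/(6L)=19/3 = (19·(9/2)³/(6·6)-19·((9/2)-2)²/2+(19/3)·(9/2))/100000 = 551/3200000 m
Load 3 — point force P=2 kN at a=3 m (b=L-a=3):
  y_3 = -Pa(L-x)(2Lx-a²-x²)/(6LEI)  [x>a] = -2·3·(6-(9/2))·(2·6·(9/2)-3²-(9/2)²)/(6·6·100000) = -99/1600000 m
Superposition: y = Σ y_i = -10067/6400000 m ≈ -0.001573 m

y(9/2) = -10067/6400000 m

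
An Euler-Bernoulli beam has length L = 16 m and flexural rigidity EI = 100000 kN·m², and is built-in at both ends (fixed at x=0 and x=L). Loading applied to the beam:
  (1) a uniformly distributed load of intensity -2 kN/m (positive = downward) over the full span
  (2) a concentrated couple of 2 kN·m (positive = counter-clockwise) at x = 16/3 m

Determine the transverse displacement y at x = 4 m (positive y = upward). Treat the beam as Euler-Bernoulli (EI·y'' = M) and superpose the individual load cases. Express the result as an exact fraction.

Load 1 — uniform load w=-2 kN/m over full span:
  y_1 = -wx²(L-x)²/(24EI) = -(-2)·4²·(16-4)²/(24·100000) = 6/3125 m
Load 2 — applied couple M₀=2 kN·m at a=16/3 m (b=L-a=32/3):
  y_2 = (R_Ax³/6 - M_Ax²/2)/EI  [x≤a] with R_A=1/6, M_A=0 = ((1/6)·4³/6 - 0·4²/2)/100000 = 1/56250 m
Superposition: y = Σ y_i = 109/56250 m ≈ 0.001938 m

y(4) = 109/56250 m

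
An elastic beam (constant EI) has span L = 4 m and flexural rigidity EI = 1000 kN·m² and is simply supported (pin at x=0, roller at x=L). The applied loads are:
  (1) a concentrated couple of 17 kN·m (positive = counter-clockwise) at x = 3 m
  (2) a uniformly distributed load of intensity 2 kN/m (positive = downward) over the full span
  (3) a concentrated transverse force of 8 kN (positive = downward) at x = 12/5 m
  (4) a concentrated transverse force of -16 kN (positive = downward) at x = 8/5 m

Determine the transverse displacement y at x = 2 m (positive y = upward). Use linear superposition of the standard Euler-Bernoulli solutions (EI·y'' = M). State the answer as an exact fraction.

y(2) = -14021/1500000 m

Load 1 — applied couple M₀=17 kN·m at a=3 m (b=L-a=1):
  y_1 = (M₀x³/(6L)+C₁x)/EI  [x≤a] with C₁=M₀(3b²-L²)/(6L)=-221/24 = (17·2³/(6·4)+(-221/24)·2)/1000 = -51/4000 m
Load 2 — uniform load w=2 kN/m over full span:
  y_2 = -wx(L³-2Lx²+x³)/(24EI) = -2·2·(4³-2·4·2²+2³)/(24·1000) = -1/150 m
Load 3 — point force P=8 kN at a=12/5 m (b=L-a=8/5):
  y_3 = -Pbx(L²-b²-x²)/(6LEI)  [x≤a] = -8·(8/5)·2·(4²-(8/5)²-2²)/(6·4·1000) = -472/46875 m
Load 4 — point force P=-16 kN at a=8/5 m (b=L-a=12/5):
  y_4 = -Pa(L-x)(2Lx-a²-x²)/(6LEI)  [x>a] = -(-16)·(8/5)·(4-2)·(2·4·2-(8/5)²-2²)/(6·4·1000) = 944/46875 m
Superposition: y = Σ y_i = -14021/1500000 m ≈ -0.009347 m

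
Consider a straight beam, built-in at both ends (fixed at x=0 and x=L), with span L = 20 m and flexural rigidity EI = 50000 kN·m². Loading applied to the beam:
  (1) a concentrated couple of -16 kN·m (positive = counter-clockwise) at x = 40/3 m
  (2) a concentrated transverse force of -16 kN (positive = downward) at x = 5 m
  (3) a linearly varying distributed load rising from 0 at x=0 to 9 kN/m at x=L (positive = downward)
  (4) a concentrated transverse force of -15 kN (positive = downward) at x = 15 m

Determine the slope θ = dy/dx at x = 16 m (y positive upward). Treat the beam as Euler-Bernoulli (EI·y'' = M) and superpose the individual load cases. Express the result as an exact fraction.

Load 1 — applied couple M₀=-16 kN·m at a=40/3 m (b=L-a=20/3):
  θ_1 = (R_Ax²/2 - M_Ax - M₀(x-a))/EI  [x>a] with R_A=-16/15, M_A=-16/3 = ((-16/15)·16²/2 - (-16/3)·16 - (-16)·(16-(40/3)))/50000 = -8/46875 rad
Load 2 — point force P=-16 kN at a=5 m (b=L-a=15):
  θ_2 = Pa²(L-x)(2bL-(3b+a)(L-x))/(2L³EI)  [x>a] = (-16)·5²·(20-16)·(2·15·20-(3·15+5)·(20-16))/(2·20³·50000) = -1/1250 rad
Load 3 — triangular load w₀=9 kN/m (0→w₀ over full span):
  θ_3 = -w₀(2x(L-x)(L-2x)(x+2L)+x²(L-x)²)/(120LEI) = -9·(2·16·(20-16)·(20-2·16)·(16+2·20)+16²·(20-16)²)/(120·20·50000) = 96/15625 rad
Load 4 — point force P=-15 kN at a=15 m (b=L-a=5):
  θ_4 = Pa²(L-x)(2bL-(3b+a)(L-x))/(2L³EI)  [x>a] = (-15)·15²·(20-16)·(2·5·20-(3·5+15)·(20-16))/(2·20³·50000) = -27/20000 rad
Superposition: θ = Σ θ_i = 1147/300000 rad ≈ 0.003823 rad

θ(16) = 1147/300000 rad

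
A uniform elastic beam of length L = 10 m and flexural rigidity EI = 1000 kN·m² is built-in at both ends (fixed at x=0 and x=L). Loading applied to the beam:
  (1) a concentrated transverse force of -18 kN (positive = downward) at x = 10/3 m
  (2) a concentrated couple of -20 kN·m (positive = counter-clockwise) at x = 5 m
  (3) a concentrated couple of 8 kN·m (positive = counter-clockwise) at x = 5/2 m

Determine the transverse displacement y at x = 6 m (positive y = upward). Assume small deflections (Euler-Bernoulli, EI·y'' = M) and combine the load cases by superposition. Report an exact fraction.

Load 1 — point force P=-18 kN at a=10/3 m (b=L-a=20/3):
  y_1 = -Pa²(L-x)²(3bL-(3b+a)(L-x))/(6L³EI)  [x>a] = -(-18)·(10/3)²·(10-6)²·(3·(20/3)·10-(3·(20/3)+(10/3))·(10-6))/(6·10³·1000) = 64/1125 m
Load 2 — applied couple M₀=-20 kN·m at a=5 m (b=L-a=5):
  y_2 = (R_Ax³/6 - M_Ax²/2 - M₀(x-a)²/2)/EI  [x>a] with R_A=-3, M_A=-5 = ((-3)·6³/6 - (-5)·6²/2 - (-20)·(6-5)²/2)/1000 = -1/125 m
Load 3 — applied couple M₀=8 kN·m at a=5/2 m (b=L-a=15/2):
  y_3 = (R_Ax³/6 - M_Ax²/2 - M₀(x-a)²/2)/EI  [x>a] with R_A=9/10, M_A=-3/2 = ((9/10)·6³/6 - (-3/2)·6²/2 - 8·(6-(5/2))²/2)/1000 = 13/1250 m
Superposition: y = Σ y_i = 667/11250 m ≈ 0.059289 m

y(6) = 667/11250 m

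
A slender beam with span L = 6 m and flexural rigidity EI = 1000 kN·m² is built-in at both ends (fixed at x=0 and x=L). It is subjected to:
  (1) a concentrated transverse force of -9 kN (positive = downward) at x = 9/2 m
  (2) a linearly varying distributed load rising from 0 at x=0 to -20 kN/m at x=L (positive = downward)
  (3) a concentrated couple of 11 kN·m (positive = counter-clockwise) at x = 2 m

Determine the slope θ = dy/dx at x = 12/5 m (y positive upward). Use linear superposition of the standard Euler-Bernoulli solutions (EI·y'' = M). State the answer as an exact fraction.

θ(12/5) = 15033/1000000 rad

Load 1 — point force P=-9 kN at a=9/2 m (b=L-a=3/2):
  θ_1 = -Pb²x(2aL-(3a+b)x)/(2L³EI)  [x≤a] = -(-9)·(3/2)²·(12/5)·(2·(9/2)·6-(3·(9/2)+(3/2))·(12/5))/(2·6³·1000) = 81/40000 rad
Load 2 — triangular load w₀=-20 kN/m (0→w₀ over full span):
  θ_2 = -w₀(2x(L-x)(L-2x)(x+2L)+x²(L-x)²)/(120LEI) = -(-20)·(2·(12/5)·(6-(12/5))·(6-2·(12/5))·((12/5)+2·6)+(12/5)²·(6-(12/5))²)/(120·6·1000) = 162/15625 rad
Load 3 — applied couple M₀=11 kN·m at a=2 m (b=L-a=4):
  θ_3 = (R_Ax²/2 - M_Ax - M₀(x-a))/EI  [x>a] with R_A=22/9, M_A=0 = ((22/9)·(12/5)²/2 - 0·(12/5) - 11·((12/5)-2))/1000 = 33/12500 rad
Superposition: θ = Σ θ_i = 15033/1000000 rad ≈ 0.015033 rad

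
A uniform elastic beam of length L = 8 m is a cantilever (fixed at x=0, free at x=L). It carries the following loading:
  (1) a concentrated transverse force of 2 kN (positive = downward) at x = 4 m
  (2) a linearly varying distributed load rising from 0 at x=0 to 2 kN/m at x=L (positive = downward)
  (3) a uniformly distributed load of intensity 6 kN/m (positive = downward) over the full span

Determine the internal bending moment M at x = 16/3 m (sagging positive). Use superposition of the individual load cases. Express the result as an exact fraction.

M(16/3) = -2240/81 kN·m

Load 1 — point force P=2 kN at a=4 m (b=L-a=4):
  M_1 = 0  [x>a] = 0 kN·m
Load 2 — triangular load w₀=2 kN/m (0→w₀ over full span):
  M_2 = w₀Lx/2 - w₀L²/3 - w₀x³/(6L) = 2·8·(16/3)/2 - 2·8²/3 - 2·(16/3)³/(6·8) = -512/81 kN·m
Load 3 — uniform load w=6 kN/m over full span:
  M_3 = -w(L-x)²/2 = -6·(8-(16/3))²/2 = -64/3 kN·m
Superposition: M = Σ M_i = -2240/81 kN·m ≈ -27.654321 kN·m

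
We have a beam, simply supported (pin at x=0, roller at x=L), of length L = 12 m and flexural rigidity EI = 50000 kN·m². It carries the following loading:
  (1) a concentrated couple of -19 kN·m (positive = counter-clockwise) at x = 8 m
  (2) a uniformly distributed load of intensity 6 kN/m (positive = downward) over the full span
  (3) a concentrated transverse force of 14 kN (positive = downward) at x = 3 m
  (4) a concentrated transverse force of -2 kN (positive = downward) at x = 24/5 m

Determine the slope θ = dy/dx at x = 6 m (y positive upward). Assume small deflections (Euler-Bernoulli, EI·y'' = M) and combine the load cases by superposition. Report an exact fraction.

θ(6) = 16283/75000000 rad

Load 1 — applied couple M₀=-19 kN·m at a=8 m (b=L-a=4):
  θ_1 = (M₀x²/(2L)+C₁)/EI  [x≤a] with C₁=M₀(3b²-L²)/(6L)=76/3 = ((-19)·6²/(2·12)+(76/3))/50000 = -19/300000 rad
Load 2 — uniform load w=6 kN/m over full span:
  θ_2 = -w(L³-6Lx²+4x³)/(24EI) = -6·(12³-6·12·6²+4·6³)/(24·50000) = 0 rad
Load 3 — point force P=14 kN at a=3 m (b=L-a=9):
  θ_3 = -Pa(2L²-6Lx+3x²+a²)/(6LEI)  [x>a] = -14·3·(2·12²-6·12·6+3·6²+3²)/(6·12·50000) = 63/200000 rad
Load 4 — point force P=-2 kN at a=24/5 m (b=L-a=36/5):
  θ_4 = -Pa(2L²-6Lx+3x²+a²)/(6LEI)  [x>a] = -(-2)·(24/5)·(2·12²-6·12·6+3·6²+(24/5)²)/(6·12·50000) = -27/781250 rad
Superposition: θ = Σ θ_i = 16283/75000000 rad ≈ 0.000217 rad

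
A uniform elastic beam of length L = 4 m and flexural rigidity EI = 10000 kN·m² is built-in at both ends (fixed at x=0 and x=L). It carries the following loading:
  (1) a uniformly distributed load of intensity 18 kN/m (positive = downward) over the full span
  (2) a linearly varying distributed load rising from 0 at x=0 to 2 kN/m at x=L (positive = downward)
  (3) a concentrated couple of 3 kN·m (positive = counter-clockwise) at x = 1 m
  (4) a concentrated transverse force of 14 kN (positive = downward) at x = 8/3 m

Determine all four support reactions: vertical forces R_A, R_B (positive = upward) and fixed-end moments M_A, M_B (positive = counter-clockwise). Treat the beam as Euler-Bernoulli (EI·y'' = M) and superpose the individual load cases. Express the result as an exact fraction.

R_A = 180029/4320 kN, M_A = 61889/2160 kN·m, R_B = 208771/4320 kN, M_B = -71191/2160 kN·m

Load 1 — uniform load w=18 kN/m over full span:
  R_A = wL/2 = 18·4/2 = 36 kN
  M_A = wL²/12 = 18·4²/12 = 24 kN·m
  R_B = wL/2 = 18·4/2 = 36 kN
  M_B = -wL²/12 = -18·4²/12 = -24 kN·m
Load 2 — triangular load w₀=2 kN/m (0→w₀ over full span):
  R_A = 3w₀L/20 = 3·2·4/20 = 6/5 kN
  M_A = w₀L²/30 = 2·4²/30 = 16/15 kN·m
  R_B = 7w₀L/20 = 7·2·4/20 = 14/5 kN
  M_B = -w₀L²/20 = -2·4²/20 = -8/5 kN·m
Load 3 — applied couple M₀=3 kN·m at a=1 m (b=L-a=3):
  R_A = 6M₀ab/L³ = 6·3·1·3/4³ = 27/32 kN
  M_A = M₀b(2a-b)/L² = 3·3·(2·1-3)/4² = -9/16 kN·m
  R_B = -6M₀ab/L³ = -6·3·1·3/4³ = -27/32 kN
  M_B = M₀a(2b-a)/L² = 3·1·(2·3-1)/4² = 15/16 kN·m
Load 4 — point force P=14 kN at a=8/3 m (b=L-a=4/3):
  R_A = Pb²(3a+b)/L³ = 14·(4/3)²·(3·(8/3)+(4/3))/4³ = 98/27 kN
  M_A = Pab²/L² = 14·(8/3)·(4/3)²/4² = 112/27 kN·m
  R_B = Pa²(a+3b)/L³ = 14·(8/3)²·((8/3)+3·(4/3))/4³ = 280/27 kN
  M_B = -Pa²b/L² = -14·(8/3)²·(4/3)/4² = -224/27 kN·m
Superposition: R_A = 180029/4320 kN, M_A = 61889/2160 kN·m, R_B = 208771/4320 kN, M_B = -71191/2160 kN·m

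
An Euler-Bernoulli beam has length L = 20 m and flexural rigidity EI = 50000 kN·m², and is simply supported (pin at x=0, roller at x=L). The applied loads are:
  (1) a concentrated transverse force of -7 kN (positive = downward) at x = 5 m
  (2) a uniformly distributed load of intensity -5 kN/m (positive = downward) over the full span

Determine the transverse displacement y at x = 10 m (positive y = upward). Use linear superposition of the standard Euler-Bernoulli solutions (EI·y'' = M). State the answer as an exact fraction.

y(10) = 359/1600 m

Load 1 — point force P=-7 kN at a=5 m (b=L-a=15):
  y_1 = -Pa(L-x)(2Lx-a²-x²)/(6LEI)  [x>a] = -(-7)·5·(20-10)·(2·20·10-5²-10²)/(6·20·50000) = 77/4800 m
Load 2 — uniform load w=-5 kN/m over full span:
  y_2 = -wx(L³-2Lx²+x³)/(24EI) = -(-5)·10·(20³-2·20·10²+10³)/(24·50000) = 5/24 m
Superposition: y = Σ y_i = 359/1600 m ≈ 0.224375 m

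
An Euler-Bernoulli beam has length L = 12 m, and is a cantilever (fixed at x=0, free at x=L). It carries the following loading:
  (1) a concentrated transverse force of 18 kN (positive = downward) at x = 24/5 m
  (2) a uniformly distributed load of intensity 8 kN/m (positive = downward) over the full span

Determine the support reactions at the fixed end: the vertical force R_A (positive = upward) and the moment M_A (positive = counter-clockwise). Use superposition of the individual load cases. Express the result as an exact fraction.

Load 1 — point force P=18 kN at a=24/5 m (b=L-a=36/5):
  R_A = P = 18 kN
  M_A = Pa = 18·(24/5) = 432/5 kN·m
Load 2 — uniform load w=8 kN/m over full span:
  R_A = wL = 8·12 = 96 kN
  M_A = wL²/2 = 8·12²/2 = 576 kN·m
Superposition: R_A = 114 kN, M_A = 3312/5 kN·m

R_A = 114 kN, M_A = 3312/5 kN·m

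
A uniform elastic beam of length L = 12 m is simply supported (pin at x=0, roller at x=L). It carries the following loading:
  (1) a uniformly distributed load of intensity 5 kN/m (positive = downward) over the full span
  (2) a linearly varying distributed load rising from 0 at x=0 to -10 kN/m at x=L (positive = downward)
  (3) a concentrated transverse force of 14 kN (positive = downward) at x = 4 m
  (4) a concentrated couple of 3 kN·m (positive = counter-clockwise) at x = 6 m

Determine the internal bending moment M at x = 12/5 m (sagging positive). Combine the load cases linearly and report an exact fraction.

M(12/5) = 863/25 kN·m

Load 1 — uniform load w=5 kN/m over full span:
  M_1 = wx(L-x)/2 = 5·(12/5)·(12-(12/5))/2 = 288/5 kN·m
Load 2 — triangular load w₀=-10 kN/m (0→w₀ over full span):
  M_2 = w₀Lx/6 - w₀x³/(6L) = (-10)·12·(12/5)/6 - (-10)·(12/5)³/(6·12) = -1152/25 kN·m
Load 3 — point force P=14 kN at a=4 m (b=L-a=8):
  M_3 = Pbx/L  [x≤a] = 14·8·(12/5)/12 = 112/5 kN·m
Load 4 — applied couple M₀=3 kN·m at a=6 m (b=L-a=6):
  M_4 = M₀x/L  [x≤a] = 3·(12/5)/12 = 3/5 kN·m
Superposition: M = Σ M_i = 863/25 kN·m ≈ 34.520000 kN·m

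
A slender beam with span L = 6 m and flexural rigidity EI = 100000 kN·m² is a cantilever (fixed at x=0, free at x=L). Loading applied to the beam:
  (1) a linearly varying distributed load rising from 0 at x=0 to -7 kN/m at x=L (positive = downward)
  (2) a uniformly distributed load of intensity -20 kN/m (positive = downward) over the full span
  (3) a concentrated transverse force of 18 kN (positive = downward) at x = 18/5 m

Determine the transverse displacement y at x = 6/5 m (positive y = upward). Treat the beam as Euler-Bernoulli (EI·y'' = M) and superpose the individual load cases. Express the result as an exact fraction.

Load 1 — triangular load w₀=-7 kN/m (0→w₀ over full span):
  y_1 = (w₀Lx³/12-w₀L²x²/6-w₀x⁵/(120L))/EI = ((-7)·6·(6/5)³/12-(-7)·6²·(6/5)²/6-(-7)·(6/5)⁵/(120·6))/100000 = 425439/781250000 m
Load 2 — uniform load w=-20 kN/m over full span:
  y_2 = -wx²(x²-4Lx+6L²)/(24EI) = -(-20)·(6/5)²·((6/5)²-4·6·(6/5)+6·6²)/(24·100000) = 3537/1562500 m
Load 3 — point force P=18 kN at a=18/5 m (b=L-a=12/5):
  y_3 = -Px²(3a-x)/(6EI)  [x≤a] = -18·(6/5)²·(3·(18/5)-(6/5))/(6·100000) = -162/390625 m
Superposition: y = Σ y_i = 1869939/781250000 m ≈ 0.002394 m

y(6/5) = 1869939/781250000 m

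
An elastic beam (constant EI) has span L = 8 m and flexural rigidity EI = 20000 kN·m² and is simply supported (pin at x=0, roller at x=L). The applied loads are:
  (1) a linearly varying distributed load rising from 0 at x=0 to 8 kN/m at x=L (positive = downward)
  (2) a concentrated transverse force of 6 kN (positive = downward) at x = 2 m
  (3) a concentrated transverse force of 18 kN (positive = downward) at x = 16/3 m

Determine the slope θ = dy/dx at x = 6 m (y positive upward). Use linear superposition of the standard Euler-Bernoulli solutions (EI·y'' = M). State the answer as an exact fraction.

Load 1 — triangular load w₀=8 kN/m (0→w₀ over full span):
  θ_1 = -w₀(7L⁴-30L²x²+15x⁴)/(360LEI) = -8·(7·8⁴-30·8²·6²+15·6⁴)/(360·8·20000) = 1313/450000 rad
Load 2 — point force P=6 kN at a=2 m (b=L-a=6):
  θ_2 = -Pa(2L²-6Lx+3x²+a²)/(6LEI)  [x>a] = -6·2·(2·8²-6·8·6+3·6²+2²)/(6·8·20000) = 3/5000 rad
Load 3 — point force P=18 kN at a=16/3 m (b=L-a=8/3):
  θ_3 = -Pa(2L²-6Lx+3x²+a²)/(6LEI)  [x>a] = -18·(16/3)·(2·8²-6·8·6+3·6²+(16/3)²)/(6·8·20000) = 53/22500 rad
Superposition: θ = Σ θ_i = 881/150000 rad ≈ 0.005873 rad

θ(6) = 881/150000 rad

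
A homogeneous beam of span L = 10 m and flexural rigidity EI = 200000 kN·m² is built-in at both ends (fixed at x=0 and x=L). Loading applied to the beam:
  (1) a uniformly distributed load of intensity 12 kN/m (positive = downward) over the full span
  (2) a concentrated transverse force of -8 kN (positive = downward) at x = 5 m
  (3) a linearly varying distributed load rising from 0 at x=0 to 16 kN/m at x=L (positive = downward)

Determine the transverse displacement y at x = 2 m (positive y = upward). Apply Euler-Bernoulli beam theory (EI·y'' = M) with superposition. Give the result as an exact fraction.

Load 1 — uniform load w=12 kN/m over full span:
  y_1 = -wx²(L-x)²/(24EI) = -12·2²·(10-2)²/(24·200000) = -2/3125 m
Load 2 — point force P=-8 kN at a=5 m (b=L-a=5):
  y_2 = -Pb²x²(3aL-(3a+b)x)/(6L³EI)  [x≤a] = -(-8)·5²·2²·(3·5·10-(3·5+5)·2)/(6·10³·200000) = 11/150000 m
Load 3 — triangular load w₀=16 kN/m (0→w₀ over full span):
  y_3 = -w₀x²(L-x)²(x+2L)/(120LEI) = -16·2²·(10-2)²·(2+2·10)/(120·10·200000) = -88/234375 m
Superposition: y = Σ y_i = -3533/3750000 m ≈ -0.000942 m

y(2) = -3533/3750000 m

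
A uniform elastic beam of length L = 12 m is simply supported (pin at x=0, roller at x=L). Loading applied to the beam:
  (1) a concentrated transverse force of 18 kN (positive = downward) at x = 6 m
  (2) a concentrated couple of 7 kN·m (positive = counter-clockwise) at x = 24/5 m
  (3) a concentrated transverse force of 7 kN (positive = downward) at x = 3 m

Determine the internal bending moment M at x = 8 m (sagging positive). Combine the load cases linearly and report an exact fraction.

Load 1 — point force P=18 kN at a=6 m (b=L-a=6):
  M_1 = Pa(L-x)/L  [x>a] = 18·6·(12-8)/12 = 36 kN·m
Load 2 — applied couple M₀=7 kN·m at a=24/5 m (b=L-a=36/5):
  M_2 = M₀x/L - M₀  [x>a] = 7·8/12 - 7 = -7/3 kN·m
Load 3 — point force P=7 kN at a=3 m (b=L-a=9):
  M_3 = Pa(L-x)/L  [x>a] = 7·3·(12-8)/12 = 7 kN·m
Superposition: M = Σ M_i = 122/3 kN·m ≈ 40.666667 kN·m

M(8) = 122/3 kN·m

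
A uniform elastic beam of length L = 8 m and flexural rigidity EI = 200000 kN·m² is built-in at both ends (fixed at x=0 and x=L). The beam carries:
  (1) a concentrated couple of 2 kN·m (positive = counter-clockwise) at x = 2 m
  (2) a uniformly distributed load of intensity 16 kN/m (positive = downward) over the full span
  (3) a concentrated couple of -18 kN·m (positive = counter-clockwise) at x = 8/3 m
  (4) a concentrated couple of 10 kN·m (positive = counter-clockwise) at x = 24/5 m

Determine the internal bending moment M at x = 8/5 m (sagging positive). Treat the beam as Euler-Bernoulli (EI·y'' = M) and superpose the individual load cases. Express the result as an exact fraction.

M(8/5) = -185/24 kN·m

Load 1 — applied couple M₀=2 kN·m at a=2 m (b=L-a=6):
  M_1 = R_Ax - M_A  [x≤a] with R_A=9/32, M_A=-3/8 = (9/32)·(8/5) - (-3/8) = 33/40 kN·m
Load 2 — uniform load w=16 kN/m over full span:
  M_2 = wLx/2 - wL²/12 - wx²/2 = 16·8·(8/5)/2 - 16·8²/12 - 16·(8/5)²/2 = -256/75 kN·m
Load 3 — applied couple M₀=-18 kN·m at a=8/3 m (b=L-a=16/3):
  M_3 = R_Ax - M_A  [x≤a] with R_A=-3, M_A=0 = (-3)·(8/5) - 0 = -24/5 kN·m
Load 4 — applied couple M₀=10 kN·m at a=24/5 m (b=L-a=16/5):
  M_4 = R_Ax - M_A  [x≤a] with R_A=9/5, M_A=16/5 = (9/5)·(8/5) - (16/5) = -8/25 kN·m
Superposition: M = Σ M_i = -185/24 kN·m ≈ -7.708333 kN·m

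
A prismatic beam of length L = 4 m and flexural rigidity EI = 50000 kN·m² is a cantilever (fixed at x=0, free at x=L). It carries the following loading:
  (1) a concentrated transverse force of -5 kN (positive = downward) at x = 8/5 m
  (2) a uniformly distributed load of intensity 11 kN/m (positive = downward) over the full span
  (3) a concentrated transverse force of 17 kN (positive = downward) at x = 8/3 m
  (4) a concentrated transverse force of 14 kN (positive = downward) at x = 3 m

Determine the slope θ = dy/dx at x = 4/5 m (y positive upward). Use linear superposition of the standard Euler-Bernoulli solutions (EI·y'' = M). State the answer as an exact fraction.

θ(4/5) = -5269/2343750 rad

Load 1 — point force P=-5 kN at a=8/5 m (b=L-a=12/5):
  θ_1 = -Px(2a-x)/(2EI)  [x≤a] = -(-5)·(4/5)·(2·(8/5)-(4/5))/(2·50000) = 3/31250 rad
Load 2 — uniform load w=11 kN/m over full span:
  θ_2 = -wx(x²-3Lx+3L²)/(6EI) = -11·(4/5)·((4/5)²-3·4·(4/5)+3·4²)/(6·50000) = -1342/1171875 rad
Load 3 — point force P=17 kN at a=8/3 m (b=L-a=4/3):
  θ_3 = -Px(2a-x)/(2EI)  [x≤a] = -17·(4/5)·(2·(8/3)-(4/5))/(2·50000) = -289/468750 rad
Load 4 — point force P=14 kN at a=3 m (b=L-a=1):
  θ_4 = -Px(2a-x)/(2EI)  [x≤a] = -14·(4/5)·(2·3-(4/5))/(2·50000) = -91/156250 rad
Superposition: θ = Σ θ_i = -5269/2343750 rad ≈ -0.002248 rad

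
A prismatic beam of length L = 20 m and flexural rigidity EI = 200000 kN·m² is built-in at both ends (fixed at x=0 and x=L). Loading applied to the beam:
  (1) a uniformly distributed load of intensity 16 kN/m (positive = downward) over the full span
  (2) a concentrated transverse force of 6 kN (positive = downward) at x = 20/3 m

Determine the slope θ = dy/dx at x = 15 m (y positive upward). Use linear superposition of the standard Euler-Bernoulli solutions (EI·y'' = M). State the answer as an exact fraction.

θ(15) = 41/8000 rad

Load 1 — uniform load w=16 kN/m over full span:
  θ_1 = -wx(L-x)(L-2x)/(12EI) = -16·15·(20-15)·(20-2·15)/(12·200000) = 1/200 rad
Load 2 — point force P=6 kN at a=20/3 m (b=L-a=40/3):
  θ_2 = Pa²(L-x)(2bL-(3b+a)(L-x))/(2L³EI)  [x>a] = 6·(20/3)²·(20-15)·(2·(40/3)·20-(3·(40/3)+(20/3))·(20-15))/(2·20³·200000) = 1/8000 rad
Superposition: θ = Σ θ_i = 41/8000 rad ≈ 0.005125 rad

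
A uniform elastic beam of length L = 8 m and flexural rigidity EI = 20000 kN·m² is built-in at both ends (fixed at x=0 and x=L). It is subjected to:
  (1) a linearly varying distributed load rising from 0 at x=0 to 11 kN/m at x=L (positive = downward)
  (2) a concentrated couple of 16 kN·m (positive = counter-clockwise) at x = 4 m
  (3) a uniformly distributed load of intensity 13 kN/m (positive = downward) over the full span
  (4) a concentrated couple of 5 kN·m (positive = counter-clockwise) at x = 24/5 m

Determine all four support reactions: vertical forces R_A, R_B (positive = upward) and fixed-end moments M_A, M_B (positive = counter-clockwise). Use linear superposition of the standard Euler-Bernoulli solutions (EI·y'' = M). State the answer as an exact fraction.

Load 1 — triangular load w₀=11 kN/m (0→w₀ over full span):
  R_A = 3w₀L/20 = 3·11·8/20 = 66/5 kN
  M_A = w₀L²/30 = 11·8²/30 = 352/15 kN·m
  R_B = 7w₀L/20 = 7·11·8/20 = 154/5 kN
  M_B = -w₀L²/20 = -11·8²/20 = -176/5 kN·m
Load 2 — applied couple M₀=16 kN·m at a=4 m (b=L-a=4):
  R_A = 6M₀ab/L³ = 6·16·4·4/8³ = 3 kN
  M_A = M₀b(2a-b)/L² = 16·4·(2·4-4)/8² = 4 kN·m
  R_B = -6M₀ab/L³ = -6·16·4·4/8³ = -3 kN
  M_B = M₀a(2b-a)/L² = 16·4·(2·4-4)/8² = 4 kN·m
Load 3 — uniform load w=13 kN/m over full span:
  R_A = wL/2 = 13·8/2 = 52 kN
  M_A = wL²/12 = 13·8²/12 = 208/3 kN·m
  R_B = wL/2 = 13·8/2 = 52 kN
  M_B = -wL²/12 = -13·8²/12 = -208/3 kN·m
Load 4 — applied couple M₀=5 kN·m at a=24/5 m (b=L-a=16/5):
  R_A = 6M₀ab/L³ = 6·5·(24/5)·(16/5)/8³ = 9/10 kN
  M_A = M₀b(2a-b)/L² = 5·(16/5)·(2·(24/5)-(16/5))/8² = 8/5 kN·m
  R_B = -6M₀ab/L³ = -6·5·(24/5)·(16/5)/8³ = -9/10 kN
  M_B = M₀a(2b-a)/L² = 5·(24/5)·(2·(16/5)-(24/5))/8² = 3/5 kN·m
Superposition: R_A = 691/10 kN, M_A = 492/5 kN·m, R_B = 789/10 kN, M_B = -1499/15 kN·m

R_A = 691/10 kN, M_A = 492/5 kN·m, R_B = 789/10 kN, M_B = -1499/15 kN·m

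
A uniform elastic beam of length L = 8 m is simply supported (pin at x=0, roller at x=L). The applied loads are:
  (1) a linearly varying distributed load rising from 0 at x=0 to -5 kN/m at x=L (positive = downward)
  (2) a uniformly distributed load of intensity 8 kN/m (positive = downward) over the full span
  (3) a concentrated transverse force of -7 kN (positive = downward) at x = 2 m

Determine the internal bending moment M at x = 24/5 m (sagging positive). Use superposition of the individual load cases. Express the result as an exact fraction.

M(24/5) = 884/25 kN·m

Load 1 — triangular load w₀=-5 kN/m (0→w₀ over full span):
  M_1 = w₀Lx/6 - w₀x³/(6L) = (-5)·8·(24/5)/6 - (-5)·(24/5)³/(6·8) = -512/25 kN·m
Load 2 — uniform load w=8 kN/m over full span:
  M_2 = wx(L-x)/2 = 8·(24/5)·(8-(24/5))/2 = 1536/25 kN·m
Load 3 — point force P=-7 kN at a=2 m (b=L-a=6):
  M_3 = Pa(L-x)/L  [x>a] = (-7)·2·(8-(24/5))/8 = -28/5 kN·m
Superposition: M = Σ M_i = 884/25 kN·m ≈ 35.360000 kN·m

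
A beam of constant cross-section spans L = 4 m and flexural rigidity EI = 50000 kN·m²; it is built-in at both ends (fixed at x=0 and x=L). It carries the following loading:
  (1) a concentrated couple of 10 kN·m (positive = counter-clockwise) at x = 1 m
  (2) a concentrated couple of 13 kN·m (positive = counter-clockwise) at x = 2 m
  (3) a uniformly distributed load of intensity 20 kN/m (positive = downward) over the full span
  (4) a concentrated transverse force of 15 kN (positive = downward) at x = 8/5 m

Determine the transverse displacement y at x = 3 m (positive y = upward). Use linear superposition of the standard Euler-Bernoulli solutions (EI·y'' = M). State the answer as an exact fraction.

y(3) = -243/1600000 m

Load 1 — applied couple M₀=10 kN·m at a=1 m (b=L-a=3):
  y_1 = (R_Ax³/6 - M_Ax²/2 - M₀(x-a)²/2)/EI  [x>a] with R_A=45/16, M_A=-15/8 = ((45/16)·3³/6 - (-15/8)·3²/2 - 10·(3-1)²/2)/50000 = 7/320000 m
Load 2 — applied couple M₀=13 kN·m at a=2 m (b=L-a=2):
  y_2 = (R_Ax³/6 - M_Ax²/2 - M₀(x-a)²/2)/EI  [x>a] with R_A=39/8, M_A=13/4 = ((39/8)·3³/6 - (13/4)·3²/2 - 13·(3-2)²/2)/50000 = 13/800000 m
Load 3 — uniform load w=20 kN/m over full span:
  y_3 = -wx²(L-x)²/(24EI) = -20·3²·(4-3)²/(24·50000) = -3/20000 m
Load 4 — point force P=15 kN at a=8/5 m (b=L-a=12/5):
  y_4 = -Pa²(L-x)²(3bL-(3b+a)(L-x))/(6L³EI)  [x>a] = -15·(8/5)²·(4-3)²·(3·(12/5)·4-(3·(12/5)+(8/5))·(4-3))/(6·4³·50000) = -1/25000 m
Superposition: y = Σ y_i = -243/1600000 m ≈ -0.000152 m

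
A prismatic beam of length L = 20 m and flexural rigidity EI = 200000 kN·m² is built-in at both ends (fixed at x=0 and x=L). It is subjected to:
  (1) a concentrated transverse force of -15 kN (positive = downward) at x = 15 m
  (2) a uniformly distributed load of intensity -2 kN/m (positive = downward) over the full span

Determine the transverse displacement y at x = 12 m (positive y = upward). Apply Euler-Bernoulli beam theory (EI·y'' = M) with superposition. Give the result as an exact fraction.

y(12) = 2211/400000 m

Load 1 — point force P=-15 kN at a=15 m (b=L-a=5):
  y_1 = -Pb²x²(3aL-(3a+b)x)/(6L³EI)  [x≤a] = -(-15)·5²·12²·(3·15·20-(3·15+5)·12)/(6·20³·200000) = 27/16000 m
Load 2 — uniform load w=-2 kN/m over full span:
  y_2 = -wx²(L-x)²/(24EI) = -(-2)·12²·(20-12)²/(24·200000) = 12/3125 m
Superposition: y = Σ y_i = 2211/400000 m ≈ 0.005528 m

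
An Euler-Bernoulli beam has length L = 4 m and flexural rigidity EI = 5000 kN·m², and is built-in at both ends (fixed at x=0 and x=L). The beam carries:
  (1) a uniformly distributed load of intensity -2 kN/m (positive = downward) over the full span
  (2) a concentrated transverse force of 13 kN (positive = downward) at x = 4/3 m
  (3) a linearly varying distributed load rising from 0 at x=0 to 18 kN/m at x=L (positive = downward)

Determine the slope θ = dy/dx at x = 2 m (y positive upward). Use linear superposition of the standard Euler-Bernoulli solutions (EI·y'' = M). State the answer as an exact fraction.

Load 1 — uniform load w=-2 kN/m over full span:
  θ_1 = -wx(L-x)(L-2x)/(12EI) = -(-2)·2·(4-2)·(4-2·2)/(12·5000) = 0 rad
Load 2 — point force P=13 kN at a=4/3 m (b=L-a=8/3):
  θ_2 = Pa²(L-x)(2bL-(3b+a)(L-x))/(2L³EI)  [x>a] = 13·(4/3)²·(4-2)·(2·(8/3)·4-(3·(8/3)+(4/3))·(4-2))/(2·4³·5000) = 13/67500 rad
Load 3 — triangular load w₀=18 kN/m (0→w₀ over full span):
  θ_3 = -w₀(2x(L-x)(L-2x)(x+2L)+x²(L-x)²)/(120LEI) = -18·(2·2·(4-2)·(4-2·2)·(2+2·4)+2²·(4-2)²)/(120·4·5000) = -3/25000 rad
Superposition: θ = Σ θ_i = 49/675000 rad ≈ 0.000073 rad

θ(2) = 49/675000 rad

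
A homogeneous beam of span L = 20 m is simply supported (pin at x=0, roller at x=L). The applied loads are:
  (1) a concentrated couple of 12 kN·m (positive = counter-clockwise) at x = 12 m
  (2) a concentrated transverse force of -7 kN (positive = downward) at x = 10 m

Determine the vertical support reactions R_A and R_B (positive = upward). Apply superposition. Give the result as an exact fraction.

R_A = -29/10 kN, R_B = -41/10 kN

Load 1 — applied couple M₀=12 kN·m at a=12 m (b=L-a=8):
  R_A = M₀/L = 12/20 = 3/5 kN
  R_B = -M₀/L = -12/20 = -3/5 kN
Load 2 — point force P=-7 kN at a=10 m (b=L-a=10):
  R_A = Pb/L = (-7)·10/20 = -7/2 kN
  R_B = Pa/L = (-7)·10/20 = -7/2 kN
Superposition: R_A = -29/10 kN, R_B = -41/10 kN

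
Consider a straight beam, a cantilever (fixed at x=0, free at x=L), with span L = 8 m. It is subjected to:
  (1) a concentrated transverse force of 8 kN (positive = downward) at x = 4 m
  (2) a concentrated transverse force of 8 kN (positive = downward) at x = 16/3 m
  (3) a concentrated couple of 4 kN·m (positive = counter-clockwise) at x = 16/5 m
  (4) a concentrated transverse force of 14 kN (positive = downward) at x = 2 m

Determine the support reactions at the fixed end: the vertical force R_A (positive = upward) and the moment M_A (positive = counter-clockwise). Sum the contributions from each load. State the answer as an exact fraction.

R_A = 30 kN, M_A = 296/3 kN·m

Load 1 — point force P=8 kN at a=4 m (b=L-a=4):
  R_A = P = 8 kN
  M_A = Pa = 8·4 = 32 kN·m
Load 2 — point force P=8 kN at a=16/3 m (b=L-a=8/3):
  R_A = P = 8 kN
  M_A = Pa = 8·(16/3) = 128/3 kN·m
Load 3 — applied couple M₀=4 kN·m at a=16/5 m (b=L-a=24/5):
  R_A = 0 kN
  M_A = -M₀ = -4 kN·m
Load 4 — point force P=14 kN at a=2 m (b=L-a=6):
  R_A = P = 14 kN
  M_A = Pa = 14·2 = 28 kN·m
Superposition: R_A = 30 kN, M_A = 296/3 kN·m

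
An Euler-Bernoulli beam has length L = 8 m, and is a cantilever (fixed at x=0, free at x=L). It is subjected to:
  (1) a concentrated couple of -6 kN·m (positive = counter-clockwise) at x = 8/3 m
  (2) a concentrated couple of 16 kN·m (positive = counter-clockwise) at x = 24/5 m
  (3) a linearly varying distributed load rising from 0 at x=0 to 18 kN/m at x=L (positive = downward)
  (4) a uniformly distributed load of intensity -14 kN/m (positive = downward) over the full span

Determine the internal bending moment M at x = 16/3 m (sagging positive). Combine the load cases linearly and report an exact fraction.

M(16/3) = -64/9 kN·m

Load 1 — applied couple M₀=-6 kN·m at a=8/3 m (b=L-a=16/3):
  M_1 = 0  [x>a] = 0 kN·m
Load 2 — applied couple M₀=16 kN·m at a=24/5 m (b=L-a=16/5):
  M_2 = 0  [x>a] = 0 kN·m
Load 3 — triangular load w₀=18 kN/m (0→w₀ over full span):
  M_3 = w₀Lx/2 - w₀L²/3 - w₀x³/(6L) = 18·8·(16/3)/2 - 18·8²/3 - 18·(16/3)³/(6·8) = -512/9 kN·m
Load 4 — uniform load w=-14 kN/m over full span:
  M_4 = -w(L-x)²/2 = -(-14)·(8-(16/3))²/2 = 448/9 kN·m
Superposition: M = Σ M_i = -64/9 kN·m ≈ -7.111111 kN·m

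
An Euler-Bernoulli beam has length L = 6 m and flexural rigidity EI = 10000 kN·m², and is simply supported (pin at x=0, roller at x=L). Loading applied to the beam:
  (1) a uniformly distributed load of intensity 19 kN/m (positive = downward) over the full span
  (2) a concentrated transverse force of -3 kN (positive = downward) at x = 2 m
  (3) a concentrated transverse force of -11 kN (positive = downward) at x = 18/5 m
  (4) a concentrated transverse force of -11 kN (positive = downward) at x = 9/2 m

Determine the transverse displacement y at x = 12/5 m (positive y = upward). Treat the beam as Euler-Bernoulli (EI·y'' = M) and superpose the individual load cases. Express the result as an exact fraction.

y(12/5) = -1100199/50000000 m

Load 1 — uniform load w=19 kN/m over full span:
  y_1 = -wx(L³-2Lx²+x³)/(24EI) = -19·(12/5)·(6³-2·6·(12/5)²+(12/5)³)/(24·10000) = -47709/1562500 m
Load 2 — point force P=-3 kN at a=2 m (b=L-a=4):
  y_2 = -Pa(L-x)(2Lx-a²-x²)/(6LEI)  [x>a] = -(-3)·2·(6-(12/5))·(2·6·(12/5)-2²-(12/5)²)/(6·6·10000) = 357/312500 m
Load 3 — point force P=-11 kN at a=18/5 m (b=L-a=12/5):
  y_3 = -Pbx(L²-b²-x²)/(6LEI)  [x≤a] = -(-11)·(12/5)·(12/5)·(6²-(12/5)²-(12/5)²)/(6·6·10000) = 1683/390625 m
Load 4 — point force P=-11 kN at a=9/2 m (b=L-a=3/2):
  y_4 = -Pbx(L²-b²-x²)/(6LEI)  [x≤a] = -(-11)·(3/2)·(12/5)·(6²-(3/2)²-(12/5)²)/(6·6·10000) = 30789/10000000 m
Superposition: y = Σ y_i = -1100199/50000000 m ≈ -0.022004 m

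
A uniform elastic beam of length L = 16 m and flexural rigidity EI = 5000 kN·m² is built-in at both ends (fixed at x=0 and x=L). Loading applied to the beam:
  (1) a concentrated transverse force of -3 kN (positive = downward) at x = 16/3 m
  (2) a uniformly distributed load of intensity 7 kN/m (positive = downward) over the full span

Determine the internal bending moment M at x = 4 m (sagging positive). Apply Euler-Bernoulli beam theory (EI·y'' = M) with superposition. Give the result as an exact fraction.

Load 1 — point force P=-3 kN at a=16/3 m (b=L-a=32/3):
  M_1 = Pb²(3a+b)x/L³ - Pab²/L²  [x≤a] = (-3)·(32/3)²·(3·(16/3)+(32/3))·4/16³ - (-3)·(16/3)·(32/3)²/16² = -16/9 kN·m
Load 2 — uniform load w=7 kN/m over full span:
  M_2 = wLx/2 - wL²/12 - wx²/2 = 7·16·4/2 - 7·16²/12 - 7·4²/2 = 56/3 kN·m
Superposition: M = Σ M_i = 152/9 kN·m ≈ 16.888889 kN·m

M(4) = 152/9 kN·m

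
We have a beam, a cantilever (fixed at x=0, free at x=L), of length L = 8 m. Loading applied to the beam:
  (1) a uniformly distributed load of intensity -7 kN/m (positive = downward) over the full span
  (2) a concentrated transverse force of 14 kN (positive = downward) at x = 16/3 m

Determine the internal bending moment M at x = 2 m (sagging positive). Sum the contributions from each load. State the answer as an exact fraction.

Load 1 — uniform load w=-7 kN/m over full span:
  M_1 = -w(L-x)²/2 = -(-7)·(8-2)²/2 = 126 kN·m
Load 2 — point force P=14 kN at a=16/3 m (b=L-a=8/3):
  M_2 = -P(a-x)  [x≤a] = -14·((16/3)-2) = -140/3 kN·m
Superposition: M = Σ M_i = 238/3 kN·m ≈ 79.333333 kN·m

M(2) = 238/3 kN·m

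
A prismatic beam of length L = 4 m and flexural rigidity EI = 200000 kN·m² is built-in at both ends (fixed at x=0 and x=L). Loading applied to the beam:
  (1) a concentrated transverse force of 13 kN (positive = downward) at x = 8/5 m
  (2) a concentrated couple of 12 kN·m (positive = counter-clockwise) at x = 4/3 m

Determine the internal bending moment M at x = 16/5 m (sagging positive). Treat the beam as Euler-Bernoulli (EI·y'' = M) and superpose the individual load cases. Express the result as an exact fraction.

Load 1 — point force P=13 kN at a=8/5 m (b=L-a=12/5):
  M_1 = Pa²(a+3b)(L-x)/L³ - Pa²b/L²  [x>a] = 13·(8/5)²·((8/5)+3·(12/5))·(4-(16/5))/4³ - 13·(8/5)²·(12/5)/4² = -832/625 kN·m
Load 2 — applied couple M₀=12 kN·m at a=4/3 m (b=L-a=8/3):
  M_2 = R_Ax - M_A - M₀  [x>a] with R_A=4, M_A=0 = 4·(16/5) - 0 - 12 = 4/5 kN·m
Superposition: M = Σ M_i = -332/625 kN·m ≈ -0.531200 kN·m

M(16/5) = -332/625 kN·m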